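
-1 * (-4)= 4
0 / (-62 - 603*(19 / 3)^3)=0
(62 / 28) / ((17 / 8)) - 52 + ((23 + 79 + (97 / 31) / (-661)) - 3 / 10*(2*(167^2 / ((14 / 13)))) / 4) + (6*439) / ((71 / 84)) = -4966849899027 / 6925138360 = -717.22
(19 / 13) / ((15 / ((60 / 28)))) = 19 / 91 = 0.21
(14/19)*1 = 14/19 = 0.74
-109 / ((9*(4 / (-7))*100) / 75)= 763 / 48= 15.90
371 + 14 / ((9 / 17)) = 3577 / 9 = 397.44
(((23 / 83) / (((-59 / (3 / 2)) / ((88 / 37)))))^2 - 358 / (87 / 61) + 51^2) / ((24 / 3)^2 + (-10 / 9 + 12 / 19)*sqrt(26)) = 15685826649203057097*sqrt(26) / 56931083055091015804 + 523370996490482490456 / 14232770763772753951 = 38.18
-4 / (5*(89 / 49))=-196 / 445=-0.44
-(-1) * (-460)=-460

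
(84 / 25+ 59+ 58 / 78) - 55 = 7901 / 975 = 8.10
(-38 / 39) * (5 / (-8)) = 0.61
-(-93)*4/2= 186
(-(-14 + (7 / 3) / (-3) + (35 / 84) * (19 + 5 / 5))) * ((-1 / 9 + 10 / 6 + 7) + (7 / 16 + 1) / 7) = 56.46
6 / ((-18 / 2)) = -2 / 3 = -0.67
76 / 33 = 2.30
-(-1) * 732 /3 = 244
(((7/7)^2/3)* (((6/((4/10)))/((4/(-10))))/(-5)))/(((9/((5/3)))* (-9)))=-25/486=-0.05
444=444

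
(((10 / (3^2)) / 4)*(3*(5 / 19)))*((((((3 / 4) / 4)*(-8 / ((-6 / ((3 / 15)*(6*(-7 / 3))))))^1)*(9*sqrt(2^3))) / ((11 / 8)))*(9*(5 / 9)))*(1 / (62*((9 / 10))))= -3500*sqrt(2) / 19437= -0.25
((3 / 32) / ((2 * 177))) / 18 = 1 / 67968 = 0.00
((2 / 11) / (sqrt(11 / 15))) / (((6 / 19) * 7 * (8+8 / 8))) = 19 * sqrt(165) / 22869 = 0.01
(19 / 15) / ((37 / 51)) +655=121498 / 185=656.75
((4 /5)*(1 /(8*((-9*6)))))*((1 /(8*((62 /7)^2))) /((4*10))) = -49 /664243200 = -0.00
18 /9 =2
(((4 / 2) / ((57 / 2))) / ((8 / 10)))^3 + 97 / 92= 17975221 / 17037756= 1.06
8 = 8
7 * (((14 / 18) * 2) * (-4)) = -392 / 9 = -43.56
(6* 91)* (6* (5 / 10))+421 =2059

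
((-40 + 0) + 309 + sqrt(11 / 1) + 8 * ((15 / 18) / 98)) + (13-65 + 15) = sqrt(11) + 34114 / 147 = 235.38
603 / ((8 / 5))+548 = 924.88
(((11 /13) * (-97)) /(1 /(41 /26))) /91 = -43747 /30758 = -1.42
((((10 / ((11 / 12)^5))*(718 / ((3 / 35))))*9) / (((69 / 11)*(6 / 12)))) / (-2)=-62531481600 / 336743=-185694.97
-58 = -58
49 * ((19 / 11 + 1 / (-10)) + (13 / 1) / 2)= 21903 / 55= 398.24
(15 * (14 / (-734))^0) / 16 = 15 / 16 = 0.94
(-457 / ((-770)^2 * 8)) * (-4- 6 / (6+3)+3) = 457 / 2845920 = 0.00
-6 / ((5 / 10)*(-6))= 2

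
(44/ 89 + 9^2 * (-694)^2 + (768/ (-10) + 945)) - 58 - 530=17360694529/ 445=39012796.69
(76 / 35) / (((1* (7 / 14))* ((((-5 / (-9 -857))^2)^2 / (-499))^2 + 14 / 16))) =11972581865754153138918603118592 / 2412238944991585130785423017315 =4.96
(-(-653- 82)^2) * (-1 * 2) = 1080450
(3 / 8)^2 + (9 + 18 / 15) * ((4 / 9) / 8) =679 / 960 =0.71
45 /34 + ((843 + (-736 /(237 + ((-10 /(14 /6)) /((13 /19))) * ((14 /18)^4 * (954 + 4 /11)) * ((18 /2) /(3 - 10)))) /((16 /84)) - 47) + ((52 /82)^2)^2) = 8106570112607118905 /10181342239409482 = 796.22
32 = 32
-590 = -590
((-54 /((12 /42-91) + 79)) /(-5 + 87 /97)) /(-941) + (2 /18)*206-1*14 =1228584037 /138197142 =8.89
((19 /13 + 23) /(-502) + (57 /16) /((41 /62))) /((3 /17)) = 32376891 /1070264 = 30.25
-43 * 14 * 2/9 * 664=-799456/9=-88828.44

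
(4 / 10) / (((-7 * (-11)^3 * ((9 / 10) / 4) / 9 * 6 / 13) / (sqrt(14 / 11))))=104 * sqrt(154) / 307461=0.00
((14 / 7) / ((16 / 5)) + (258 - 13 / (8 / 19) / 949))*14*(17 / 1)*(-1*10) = -615450.07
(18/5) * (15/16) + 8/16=31/8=3.88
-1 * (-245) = 245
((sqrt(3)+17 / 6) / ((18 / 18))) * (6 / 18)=sqrt(3) / 3+17 / 18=1.52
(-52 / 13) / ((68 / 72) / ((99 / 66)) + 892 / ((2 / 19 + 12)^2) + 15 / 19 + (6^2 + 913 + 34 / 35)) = -94981950 / 22735775119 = -0.00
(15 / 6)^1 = 2.50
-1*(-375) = 375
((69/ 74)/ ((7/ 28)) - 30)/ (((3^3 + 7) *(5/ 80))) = -12.36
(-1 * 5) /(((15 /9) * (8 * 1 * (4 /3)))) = -9 /32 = -0.28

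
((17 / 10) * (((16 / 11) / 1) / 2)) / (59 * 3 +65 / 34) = 2312 / 334565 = 0.01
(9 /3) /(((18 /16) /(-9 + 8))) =-2.67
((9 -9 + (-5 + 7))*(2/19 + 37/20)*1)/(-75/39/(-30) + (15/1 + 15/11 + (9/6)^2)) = 637494/3044845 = 0.21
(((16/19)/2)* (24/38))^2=0.07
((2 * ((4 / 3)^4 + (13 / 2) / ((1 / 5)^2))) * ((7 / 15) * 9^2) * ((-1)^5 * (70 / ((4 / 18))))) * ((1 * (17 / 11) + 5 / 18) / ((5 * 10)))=-474719693 / 3300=-143854.45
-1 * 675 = -675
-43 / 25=-1.72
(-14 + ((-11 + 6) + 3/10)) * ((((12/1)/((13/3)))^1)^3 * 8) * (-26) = 69797376/845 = 82600.44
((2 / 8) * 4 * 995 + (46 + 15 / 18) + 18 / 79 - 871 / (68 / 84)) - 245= -2247215 / 8058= -278.88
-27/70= -0.39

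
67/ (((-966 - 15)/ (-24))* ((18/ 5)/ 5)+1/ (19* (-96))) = 3055200/ 1341983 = 2.28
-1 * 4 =-4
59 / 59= 1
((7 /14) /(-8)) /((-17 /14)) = 7 /136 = 0.05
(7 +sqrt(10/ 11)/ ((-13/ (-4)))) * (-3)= -21 - 12 * sqrt(110)/ 143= -21.88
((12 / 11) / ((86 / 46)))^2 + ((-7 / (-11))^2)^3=1332825817 / 3275616289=0.41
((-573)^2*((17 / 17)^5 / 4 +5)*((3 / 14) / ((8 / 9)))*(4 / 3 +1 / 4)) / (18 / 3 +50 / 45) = 92522.89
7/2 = 3.50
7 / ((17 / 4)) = 28 / 17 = 1.65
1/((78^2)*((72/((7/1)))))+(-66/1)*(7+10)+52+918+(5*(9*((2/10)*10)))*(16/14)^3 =-2652816287/150250464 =-17.66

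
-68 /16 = -17 /4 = -4.25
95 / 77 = 1.23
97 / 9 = 10.78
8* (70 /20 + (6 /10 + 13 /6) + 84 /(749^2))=60268976 /1202145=50.13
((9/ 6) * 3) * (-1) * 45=-405/ 2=-202.50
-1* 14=-14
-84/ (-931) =0.09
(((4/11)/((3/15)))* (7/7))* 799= 15980/11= 1452.73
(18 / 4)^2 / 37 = 81 / 148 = 0.55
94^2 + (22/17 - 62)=149180/17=8775.29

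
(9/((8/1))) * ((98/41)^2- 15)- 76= -1162547/13448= -86.45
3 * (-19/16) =-57/16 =-3.56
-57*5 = -285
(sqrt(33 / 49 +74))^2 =3659 / 49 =74.67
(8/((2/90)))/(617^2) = 360/380689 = 0.00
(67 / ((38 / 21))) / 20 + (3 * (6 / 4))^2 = 16797 / 760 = 22.10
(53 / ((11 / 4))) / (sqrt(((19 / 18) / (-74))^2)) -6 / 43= 12141258 / 8987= 1350.98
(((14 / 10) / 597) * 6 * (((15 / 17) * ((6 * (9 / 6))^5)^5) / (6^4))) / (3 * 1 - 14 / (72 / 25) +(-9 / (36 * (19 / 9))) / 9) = -31826810787672131435481039 / 8674012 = -3669214521224103844.39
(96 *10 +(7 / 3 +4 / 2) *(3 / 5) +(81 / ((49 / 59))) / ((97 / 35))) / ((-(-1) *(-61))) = -16.36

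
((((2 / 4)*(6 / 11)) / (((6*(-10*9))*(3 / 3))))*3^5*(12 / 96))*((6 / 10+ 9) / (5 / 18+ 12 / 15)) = -729 / 5335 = -0.14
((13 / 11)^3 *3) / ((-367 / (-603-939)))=10163322 / 488477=20.81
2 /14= 1 /7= 0.14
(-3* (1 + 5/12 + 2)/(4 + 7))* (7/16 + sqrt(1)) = -943/704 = -1.34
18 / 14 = 9 / 7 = 1.29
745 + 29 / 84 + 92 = 70337 / 84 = 837.35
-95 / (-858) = 95 / 858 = 0.11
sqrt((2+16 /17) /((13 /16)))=20 * sqrt(442) /221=1.90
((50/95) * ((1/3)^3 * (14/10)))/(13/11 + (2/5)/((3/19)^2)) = 770/486039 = 0.00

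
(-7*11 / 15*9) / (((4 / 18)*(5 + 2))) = -297 / 10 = -29.70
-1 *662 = -662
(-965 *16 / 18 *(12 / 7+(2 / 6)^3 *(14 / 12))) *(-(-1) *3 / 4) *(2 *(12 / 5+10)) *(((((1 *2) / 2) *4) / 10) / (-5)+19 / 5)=-1478590756 / 14175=-104309.75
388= 388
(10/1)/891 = 10/891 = 0.01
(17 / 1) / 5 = 17 / 5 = 3.40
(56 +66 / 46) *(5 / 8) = 6605 / 184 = 35.90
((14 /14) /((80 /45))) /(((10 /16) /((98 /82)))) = 441 /410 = 1.08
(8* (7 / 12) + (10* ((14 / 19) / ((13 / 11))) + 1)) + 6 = 13265 / 741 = 17.90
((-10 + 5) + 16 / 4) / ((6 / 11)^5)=-161051 / 7776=-20.71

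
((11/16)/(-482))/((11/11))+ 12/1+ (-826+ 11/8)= -812.63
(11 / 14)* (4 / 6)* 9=33 / 7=4.71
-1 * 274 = -274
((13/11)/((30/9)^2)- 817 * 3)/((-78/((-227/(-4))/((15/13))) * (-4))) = -203996047/528000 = -386.36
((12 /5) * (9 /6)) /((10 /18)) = 162 /25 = 6.48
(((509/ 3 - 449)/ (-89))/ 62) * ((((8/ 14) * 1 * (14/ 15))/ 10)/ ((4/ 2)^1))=838/ 620775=0.00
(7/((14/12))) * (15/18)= 5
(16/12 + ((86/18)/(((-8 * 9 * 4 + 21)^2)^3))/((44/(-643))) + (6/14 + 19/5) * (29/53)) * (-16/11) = -3882504295876652092292/731879127882654884055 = -5.30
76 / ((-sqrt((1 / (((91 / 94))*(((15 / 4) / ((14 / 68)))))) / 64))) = -304*sqrt(155805) / 47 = -2553.09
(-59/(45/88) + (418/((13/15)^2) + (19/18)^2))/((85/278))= 16829830463/11635650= 1446.40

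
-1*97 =-97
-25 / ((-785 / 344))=1720 / 157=10.96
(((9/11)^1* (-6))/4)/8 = -27/176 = -0.15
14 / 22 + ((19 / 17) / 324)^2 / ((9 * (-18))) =34403360605 / 54062430048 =0.64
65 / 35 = 13 / 7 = 1.86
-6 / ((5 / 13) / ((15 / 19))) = -234 / 19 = -12.32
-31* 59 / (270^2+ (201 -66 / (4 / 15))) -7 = -1023607 / 145707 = -7.03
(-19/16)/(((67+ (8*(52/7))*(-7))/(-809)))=-15371/5584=-2.75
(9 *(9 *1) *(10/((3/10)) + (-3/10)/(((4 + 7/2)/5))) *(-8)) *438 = -47020176/5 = -9404035.20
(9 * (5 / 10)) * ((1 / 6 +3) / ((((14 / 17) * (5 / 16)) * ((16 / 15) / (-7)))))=-2907 / 8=-363.38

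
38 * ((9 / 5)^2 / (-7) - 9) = -62928 / 175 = -359.59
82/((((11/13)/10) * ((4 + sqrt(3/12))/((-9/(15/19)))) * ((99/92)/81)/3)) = -67081248/121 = -554390.48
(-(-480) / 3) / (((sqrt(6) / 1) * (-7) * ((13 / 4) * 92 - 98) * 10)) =-0.00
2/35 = 0.06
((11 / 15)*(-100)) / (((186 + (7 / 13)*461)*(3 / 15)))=-0.84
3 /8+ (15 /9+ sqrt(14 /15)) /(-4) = -sqrt(210) /60-1 /24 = -0.28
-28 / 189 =-4 / 27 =-0.15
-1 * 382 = -382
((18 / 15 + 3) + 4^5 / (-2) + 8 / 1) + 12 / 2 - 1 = -2474 / 5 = -494.80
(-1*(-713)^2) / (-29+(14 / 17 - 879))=8642273 / 15422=560.39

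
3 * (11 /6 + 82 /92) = 188 /23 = 8.17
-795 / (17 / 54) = -42930 / 17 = -2525.29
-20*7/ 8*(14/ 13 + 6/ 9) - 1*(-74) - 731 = -26813/ 39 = -687.51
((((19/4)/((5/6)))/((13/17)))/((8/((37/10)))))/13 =35853/135200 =0.27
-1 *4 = -4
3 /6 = 1 /2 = 0.50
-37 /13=-2.85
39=39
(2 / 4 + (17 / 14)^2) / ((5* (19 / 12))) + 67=313046 / 4655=67.25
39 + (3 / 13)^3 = 85710 / 2197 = 39.01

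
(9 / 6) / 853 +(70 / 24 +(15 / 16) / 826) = 98738777 / 33819744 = 2.92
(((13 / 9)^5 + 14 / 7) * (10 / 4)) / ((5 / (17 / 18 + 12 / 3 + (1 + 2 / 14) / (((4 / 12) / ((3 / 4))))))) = 66207611 / 2125764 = 31.15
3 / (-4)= -3 / 4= -0.75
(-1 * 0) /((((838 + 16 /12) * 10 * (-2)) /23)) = 0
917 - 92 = 825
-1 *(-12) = 12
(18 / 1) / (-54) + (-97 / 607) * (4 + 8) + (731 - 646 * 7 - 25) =-6953035 / 1821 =-3818.25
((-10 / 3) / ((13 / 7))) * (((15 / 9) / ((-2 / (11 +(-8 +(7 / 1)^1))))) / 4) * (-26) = -875 / 9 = -97.22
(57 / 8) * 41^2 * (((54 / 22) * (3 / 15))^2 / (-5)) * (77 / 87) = -162984717 / 319000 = -510.92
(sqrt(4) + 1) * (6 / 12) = 3 / 2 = 1.50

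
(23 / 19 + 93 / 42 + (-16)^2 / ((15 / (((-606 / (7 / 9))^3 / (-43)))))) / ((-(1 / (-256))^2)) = -17238427667655852032 / 1401155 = -12303012634330.86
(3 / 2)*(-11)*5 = -165 / 2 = -82.50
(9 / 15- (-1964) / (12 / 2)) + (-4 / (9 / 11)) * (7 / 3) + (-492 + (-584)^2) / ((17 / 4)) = 184630987 / 2295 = 80449.23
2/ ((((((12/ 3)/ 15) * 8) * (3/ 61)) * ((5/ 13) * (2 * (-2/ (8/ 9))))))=-793/ 72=-11.01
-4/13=-0.31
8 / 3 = 2.67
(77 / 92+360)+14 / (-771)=25593599 / 70932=360.82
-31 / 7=-4.43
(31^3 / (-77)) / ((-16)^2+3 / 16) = -476656 / 315623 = -1.51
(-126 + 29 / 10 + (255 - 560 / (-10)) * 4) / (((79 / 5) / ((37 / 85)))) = 414733 / 13430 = 30.88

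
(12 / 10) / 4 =0.30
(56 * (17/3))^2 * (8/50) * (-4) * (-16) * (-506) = -117398994944/225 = -521773310.86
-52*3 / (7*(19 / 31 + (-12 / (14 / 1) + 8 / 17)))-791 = -742697 / 835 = -889.46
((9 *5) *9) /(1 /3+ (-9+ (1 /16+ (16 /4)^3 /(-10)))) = -97200 /3601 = -26.99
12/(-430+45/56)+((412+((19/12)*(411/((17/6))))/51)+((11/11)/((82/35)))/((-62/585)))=14565214402733/35314048660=412.45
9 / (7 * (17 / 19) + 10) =57 / 103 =0.55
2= 2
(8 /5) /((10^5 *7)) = 1 /437500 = 0.00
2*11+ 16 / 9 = 214 / 9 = 23.78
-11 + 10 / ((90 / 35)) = -64 / 9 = -7.11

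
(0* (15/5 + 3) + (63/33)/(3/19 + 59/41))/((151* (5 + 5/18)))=7749/5165710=0.00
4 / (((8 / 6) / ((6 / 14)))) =9 / 7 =1.29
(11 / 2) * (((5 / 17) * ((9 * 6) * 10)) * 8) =118800 / 17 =6988.24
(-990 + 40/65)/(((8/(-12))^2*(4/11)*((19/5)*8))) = -3183345/15808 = -201.38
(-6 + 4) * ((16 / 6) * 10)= -160 / 3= -53.33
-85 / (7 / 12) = -1020 / 7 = -145.71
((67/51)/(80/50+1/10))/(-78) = -335/33813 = -0.01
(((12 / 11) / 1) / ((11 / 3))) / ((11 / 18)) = 648 / 1331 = 0.49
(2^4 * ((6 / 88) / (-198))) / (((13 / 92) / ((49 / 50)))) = -0.04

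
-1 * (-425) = 425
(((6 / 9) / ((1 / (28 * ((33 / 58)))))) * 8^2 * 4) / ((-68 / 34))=-1359.45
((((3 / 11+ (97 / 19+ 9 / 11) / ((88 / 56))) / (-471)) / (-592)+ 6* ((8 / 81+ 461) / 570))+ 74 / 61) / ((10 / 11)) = 32026162290911 / 4799019376800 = 6.67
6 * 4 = 24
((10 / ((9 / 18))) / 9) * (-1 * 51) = -340 / 3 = -113.33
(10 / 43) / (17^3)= 10 / 211259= 0.00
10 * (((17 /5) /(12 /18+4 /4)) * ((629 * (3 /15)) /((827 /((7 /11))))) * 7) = 3143742 /227425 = 13.82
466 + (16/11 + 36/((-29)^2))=4324818/9251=467.50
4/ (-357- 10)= -4/ 367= -0.01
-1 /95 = -0.01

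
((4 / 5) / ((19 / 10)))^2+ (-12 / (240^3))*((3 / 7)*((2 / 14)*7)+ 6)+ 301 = 19483519639 / 64691200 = 301.18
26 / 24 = 13 / 12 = 1.08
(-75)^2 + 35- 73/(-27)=152893/27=5662.70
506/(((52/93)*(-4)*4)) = -56.56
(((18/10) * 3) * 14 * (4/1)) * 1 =1512/5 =302.40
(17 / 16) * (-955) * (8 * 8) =-64940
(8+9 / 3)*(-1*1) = -11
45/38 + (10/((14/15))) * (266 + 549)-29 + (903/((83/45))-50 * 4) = 198567443/22078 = 8993.91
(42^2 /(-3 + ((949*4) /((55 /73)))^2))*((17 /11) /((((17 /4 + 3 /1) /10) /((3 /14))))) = 70686000 /2226876203081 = 0.00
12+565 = 577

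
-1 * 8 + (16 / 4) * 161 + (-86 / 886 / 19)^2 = 45057987253 / 70845889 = 636.00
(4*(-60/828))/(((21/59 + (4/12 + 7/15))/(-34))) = 200600/23529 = 8.53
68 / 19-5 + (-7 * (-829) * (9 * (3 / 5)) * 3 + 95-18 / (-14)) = 62578804 / 665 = 94103.46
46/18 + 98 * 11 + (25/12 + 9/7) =273149/252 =1083.92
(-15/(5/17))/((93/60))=-1020/31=-32.90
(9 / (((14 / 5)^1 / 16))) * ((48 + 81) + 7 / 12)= 6664.29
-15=-15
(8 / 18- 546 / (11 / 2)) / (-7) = 9784 / 693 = 14.12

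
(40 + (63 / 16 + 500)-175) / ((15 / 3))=5903 / 80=73.79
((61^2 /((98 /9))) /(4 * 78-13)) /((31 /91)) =33489 /9982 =3.35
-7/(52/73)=-511/52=-9.83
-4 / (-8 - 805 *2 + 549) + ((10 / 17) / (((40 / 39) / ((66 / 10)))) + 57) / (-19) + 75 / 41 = -386824003 / 283135340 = -1.37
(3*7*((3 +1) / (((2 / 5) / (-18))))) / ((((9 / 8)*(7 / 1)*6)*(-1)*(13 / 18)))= 1440 / 13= 110.77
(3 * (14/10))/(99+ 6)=1/25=0.04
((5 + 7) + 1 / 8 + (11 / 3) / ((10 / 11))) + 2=2179 / 120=18.16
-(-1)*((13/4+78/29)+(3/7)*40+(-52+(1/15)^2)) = -5282413/182700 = -28.91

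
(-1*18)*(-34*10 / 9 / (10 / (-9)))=-612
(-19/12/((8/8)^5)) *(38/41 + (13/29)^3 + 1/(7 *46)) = -6240142393/3863802936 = -1.62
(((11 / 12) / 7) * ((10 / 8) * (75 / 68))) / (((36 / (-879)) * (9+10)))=-0.23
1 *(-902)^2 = 813604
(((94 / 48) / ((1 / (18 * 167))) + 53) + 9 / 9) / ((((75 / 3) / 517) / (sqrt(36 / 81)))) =4095157 / 50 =81903.14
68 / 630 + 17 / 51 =139 / 315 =0.44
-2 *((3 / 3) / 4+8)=-33 / 2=-16.50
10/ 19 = 0.53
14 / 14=1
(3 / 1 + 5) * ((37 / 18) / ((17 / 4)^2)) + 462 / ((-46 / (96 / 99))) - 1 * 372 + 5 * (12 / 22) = -248810786 / 658053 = -378.10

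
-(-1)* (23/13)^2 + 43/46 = 31601/7774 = 4.06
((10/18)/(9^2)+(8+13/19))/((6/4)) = 240760/41553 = 5.79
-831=-831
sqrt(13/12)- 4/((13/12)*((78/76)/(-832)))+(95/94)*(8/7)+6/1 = sqrt(39)/6+12832650/4277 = 3001.43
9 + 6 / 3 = 11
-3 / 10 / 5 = -3 / 50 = -0.06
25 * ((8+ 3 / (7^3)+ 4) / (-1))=-102975 / 343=-300.22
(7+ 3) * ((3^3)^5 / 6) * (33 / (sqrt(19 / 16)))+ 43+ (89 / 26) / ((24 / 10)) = 13861 / 312+ 3156759540 * sqrt(19) / 19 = 724210350.95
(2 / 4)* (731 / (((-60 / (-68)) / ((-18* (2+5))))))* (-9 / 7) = 335529 / 5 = 67105.80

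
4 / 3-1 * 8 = -20 / 3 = -6.67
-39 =-39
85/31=2.74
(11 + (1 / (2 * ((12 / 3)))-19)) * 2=-63 / 4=-15.75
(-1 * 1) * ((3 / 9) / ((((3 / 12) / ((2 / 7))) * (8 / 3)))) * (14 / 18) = -1 / 9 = -0.11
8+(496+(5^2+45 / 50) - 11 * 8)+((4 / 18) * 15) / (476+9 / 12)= 25281499 / 57210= 441.91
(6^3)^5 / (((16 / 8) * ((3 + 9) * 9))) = 2176782336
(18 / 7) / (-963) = -2 / 749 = -0.00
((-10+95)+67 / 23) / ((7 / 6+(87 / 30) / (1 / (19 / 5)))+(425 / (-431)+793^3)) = 32680575 / 185377040987716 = 0.00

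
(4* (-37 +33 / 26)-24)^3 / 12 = -2554578250 / 6591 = -387585.84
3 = 3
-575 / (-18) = 575 / 18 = 31.94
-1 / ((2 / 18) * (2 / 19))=-171 / 2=-85.50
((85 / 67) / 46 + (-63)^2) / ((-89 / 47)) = -574929521 / 274298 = -2096.00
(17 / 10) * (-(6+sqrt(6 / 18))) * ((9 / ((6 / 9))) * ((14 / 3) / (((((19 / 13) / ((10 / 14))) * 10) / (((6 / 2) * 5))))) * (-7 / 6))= 4641 * sqrt(3) / 152+41769 / 76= 602.48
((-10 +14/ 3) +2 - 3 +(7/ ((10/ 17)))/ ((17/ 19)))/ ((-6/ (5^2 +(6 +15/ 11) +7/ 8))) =-1235/ 32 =-38.59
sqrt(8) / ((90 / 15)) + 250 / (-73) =-250 / 73 + sqrt(2) / 3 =-2.95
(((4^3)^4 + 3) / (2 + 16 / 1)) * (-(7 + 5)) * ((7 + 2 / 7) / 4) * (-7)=285212723 / 2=142606361.50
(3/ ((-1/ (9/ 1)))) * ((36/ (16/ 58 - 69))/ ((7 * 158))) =14094/ 1102129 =0.01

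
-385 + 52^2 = 2319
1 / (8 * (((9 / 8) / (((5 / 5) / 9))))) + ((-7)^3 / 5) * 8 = -222259 / 405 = -548.79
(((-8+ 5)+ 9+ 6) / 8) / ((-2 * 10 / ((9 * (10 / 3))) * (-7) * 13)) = 9 / 364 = 0.02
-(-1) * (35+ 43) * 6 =468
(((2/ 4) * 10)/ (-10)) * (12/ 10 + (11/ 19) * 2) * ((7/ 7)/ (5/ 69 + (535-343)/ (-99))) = 85008/ 134615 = 0.63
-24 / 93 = -8 / 31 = -0.26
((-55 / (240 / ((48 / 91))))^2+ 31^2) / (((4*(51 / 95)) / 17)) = 378012695 / 49686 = 7608.03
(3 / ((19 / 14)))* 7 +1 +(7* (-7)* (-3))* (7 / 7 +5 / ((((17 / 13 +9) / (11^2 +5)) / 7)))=80269447 / 1273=63055.34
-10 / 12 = -5 / 6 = -0.83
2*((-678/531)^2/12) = 25538/93987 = 0.27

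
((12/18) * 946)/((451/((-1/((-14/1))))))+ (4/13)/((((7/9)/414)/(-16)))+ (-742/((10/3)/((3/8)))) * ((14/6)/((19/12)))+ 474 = -4826263669/2126670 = -2269.40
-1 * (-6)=6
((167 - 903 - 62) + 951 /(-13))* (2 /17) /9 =-7550 /663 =-11.39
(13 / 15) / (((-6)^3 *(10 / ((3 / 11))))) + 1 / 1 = 118787 / 118800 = 1.00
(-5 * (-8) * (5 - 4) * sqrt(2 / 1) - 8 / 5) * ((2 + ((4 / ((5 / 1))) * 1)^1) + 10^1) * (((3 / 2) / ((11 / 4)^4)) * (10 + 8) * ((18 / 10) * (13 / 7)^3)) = 3829.71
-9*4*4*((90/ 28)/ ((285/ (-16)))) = 3456/ 133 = 25.98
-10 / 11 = -0.91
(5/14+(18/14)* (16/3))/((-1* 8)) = -101/112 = -0.90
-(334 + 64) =-398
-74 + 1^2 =-73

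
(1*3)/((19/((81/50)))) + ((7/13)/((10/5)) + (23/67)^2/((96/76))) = 411345037/665269800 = 0.62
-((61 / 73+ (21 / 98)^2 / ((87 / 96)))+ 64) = -6730849 / 103733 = -64.89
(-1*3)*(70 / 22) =-105 / 11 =-9.55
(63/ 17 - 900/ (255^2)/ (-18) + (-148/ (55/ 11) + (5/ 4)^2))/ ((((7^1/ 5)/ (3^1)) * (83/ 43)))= -217698809/ 8059632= -27.01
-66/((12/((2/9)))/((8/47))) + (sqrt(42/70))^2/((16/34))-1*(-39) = 677933/16920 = 40.07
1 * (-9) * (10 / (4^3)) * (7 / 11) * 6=-945 / 176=-5.37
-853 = -853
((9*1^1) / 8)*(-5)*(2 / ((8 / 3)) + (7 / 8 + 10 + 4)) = -5625 / 64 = -87.89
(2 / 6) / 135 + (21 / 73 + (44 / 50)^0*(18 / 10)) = 12359 / 5913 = 2.09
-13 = -13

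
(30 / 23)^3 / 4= 6750 / 12167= 0.55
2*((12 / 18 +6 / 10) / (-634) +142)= 1350401 / 4755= 284.00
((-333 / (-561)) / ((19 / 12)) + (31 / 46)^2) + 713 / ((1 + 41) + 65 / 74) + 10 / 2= 28196056699 / 1255530716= 22.46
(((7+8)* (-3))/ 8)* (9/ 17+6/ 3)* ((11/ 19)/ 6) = -1.37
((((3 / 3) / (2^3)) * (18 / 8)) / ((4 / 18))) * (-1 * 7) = -567 / 64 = -8.86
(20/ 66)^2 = 100/ 1089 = 0.09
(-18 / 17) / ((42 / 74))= -222 / 119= -1.87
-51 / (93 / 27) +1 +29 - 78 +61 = -56 / 31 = -1.81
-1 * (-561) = 561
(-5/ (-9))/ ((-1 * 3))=-5/ 27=-0.19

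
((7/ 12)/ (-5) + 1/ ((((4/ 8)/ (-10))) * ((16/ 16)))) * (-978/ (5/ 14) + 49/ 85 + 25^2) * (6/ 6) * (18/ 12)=1275089/ 20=63754.45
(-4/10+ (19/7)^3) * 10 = 67218/343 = 195.97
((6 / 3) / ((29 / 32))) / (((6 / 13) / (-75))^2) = 1690000 / 29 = 58275.86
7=7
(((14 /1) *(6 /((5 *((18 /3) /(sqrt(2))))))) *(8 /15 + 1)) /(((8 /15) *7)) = 23 *sqrt(2) /20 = 1.63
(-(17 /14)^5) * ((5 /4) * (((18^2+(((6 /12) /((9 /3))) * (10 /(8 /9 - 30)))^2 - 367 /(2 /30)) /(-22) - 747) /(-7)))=-5483850912122745 /22741728644096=-241.14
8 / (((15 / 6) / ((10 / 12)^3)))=1.85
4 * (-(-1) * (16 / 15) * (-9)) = -192 / 5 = -38.40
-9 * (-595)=5355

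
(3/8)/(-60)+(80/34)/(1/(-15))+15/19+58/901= -94350399/2739040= -34.45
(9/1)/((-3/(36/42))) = -2.57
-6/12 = -1/2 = -0.50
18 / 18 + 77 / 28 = 15 / 4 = 3.75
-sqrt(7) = -2.65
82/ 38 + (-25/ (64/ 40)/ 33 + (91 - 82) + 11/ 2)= 81181/ 5016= 16.18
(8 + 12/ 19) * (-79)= -12956/ 19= -681.89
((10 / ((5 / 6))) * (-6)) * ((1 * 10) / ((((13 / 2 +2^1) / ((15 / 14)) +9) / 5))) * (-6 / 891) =2000 / 1397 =1.43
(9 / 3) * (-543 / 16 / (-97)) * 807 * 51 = 67044753 / 1552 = 43198.94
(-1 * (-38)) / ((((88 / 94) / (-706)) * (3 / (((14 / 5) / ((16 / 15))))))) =-2206603 / 88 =-25075.03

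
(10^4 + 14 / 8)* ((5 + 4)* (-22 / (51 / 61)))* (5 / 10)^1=-80534091 / 68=-1184324.87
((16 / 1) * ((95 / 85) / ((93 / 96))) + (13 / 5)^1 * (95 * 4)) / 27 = 530404 / 14229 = 37.28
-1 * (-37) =37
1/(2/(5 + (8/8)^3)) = 3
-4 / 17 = -0.24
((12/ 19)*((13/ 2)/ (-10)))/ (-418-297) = 3/ 5225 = 0.00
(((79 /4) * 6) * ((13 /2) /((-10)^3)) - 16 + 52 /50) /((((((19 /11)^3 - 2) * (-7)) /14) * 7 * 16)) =83747851 /940128000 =0.09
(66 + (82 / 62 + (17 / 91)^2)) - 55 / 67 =1144405097 / 17199637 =66.54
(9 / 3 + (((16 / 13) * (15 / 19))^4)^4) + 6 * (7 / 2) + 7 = 6071110676198712443561108561164237480351 / 191933707364169721870043501973039918721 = 31.63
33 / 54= 11 / 18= 0.61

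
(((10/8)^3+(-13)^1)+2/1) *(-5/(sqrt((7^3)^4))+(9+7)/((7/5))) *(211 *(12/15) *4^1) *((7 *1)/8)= -32852587959/537824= -61084.27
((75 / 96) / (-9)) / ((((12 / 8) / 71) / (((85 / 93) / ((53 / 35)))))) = -5280625 / 2129328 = -2.48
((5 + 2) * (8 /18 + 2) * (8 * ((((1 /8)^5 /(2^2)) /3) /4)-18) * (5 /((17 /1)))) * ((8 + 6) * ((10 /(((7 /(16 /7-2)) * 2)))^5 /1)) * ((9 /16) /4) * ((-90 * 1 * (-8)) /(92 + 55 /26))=-118609886484375 /245565395762176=-0.48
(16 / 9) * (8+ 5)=208 / 9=23.11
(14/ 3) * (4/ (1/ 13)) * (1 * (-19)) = -13832/ 3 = -4610.67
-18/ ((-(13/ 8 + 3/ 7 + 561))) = 1008/ 31531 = 0.03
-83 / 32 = -2.59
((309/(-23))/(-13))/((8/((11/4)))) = 0.36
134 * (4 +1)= 670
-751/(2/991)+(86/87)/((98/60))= -1057564741/2842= -372119.89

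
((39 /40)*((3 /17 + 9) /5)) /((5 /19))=28899 /4250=6.80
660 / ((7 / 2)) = 1320 / 7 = 188.57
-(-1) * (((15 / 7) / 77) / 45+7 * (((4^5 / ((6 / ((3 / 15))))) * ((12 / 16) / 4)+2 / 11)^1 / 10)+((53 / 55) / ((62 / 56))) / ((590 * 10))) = 1703530267 / 369686625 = 4.61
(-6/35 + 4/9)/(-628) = -43/98910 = -0.00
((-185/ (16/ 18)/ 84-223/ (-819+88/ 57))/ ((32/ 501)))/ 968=-11529493461/ 323305185280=-0.04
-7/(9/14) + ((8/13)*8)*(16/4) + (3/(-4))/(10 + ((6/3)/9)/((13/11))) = 4869973/557856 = 8.73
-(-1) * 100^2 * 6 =60000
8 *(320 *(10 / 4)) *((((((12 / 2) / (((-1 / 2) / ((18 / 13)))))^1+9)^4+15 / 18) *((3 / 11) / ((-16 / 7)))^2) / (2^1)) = 2118639010425 / 13823524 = 153263.31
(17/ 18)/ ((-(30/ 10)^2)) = -0.10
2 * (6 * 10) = 120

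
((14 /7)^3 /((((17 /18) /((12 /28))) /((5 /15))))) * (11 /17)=1584 /2023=0.78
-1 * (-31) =31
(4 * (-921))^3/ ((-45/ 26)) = 144440739456/ 5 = 28888147891.20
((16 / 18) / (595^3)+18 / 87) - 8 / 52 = 0.05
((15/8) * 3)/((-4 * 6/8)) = -15/8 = -1.88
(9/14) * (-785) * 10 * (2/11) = -70650/77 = -917.53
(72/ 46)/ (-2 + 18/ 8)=144/ 23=6.26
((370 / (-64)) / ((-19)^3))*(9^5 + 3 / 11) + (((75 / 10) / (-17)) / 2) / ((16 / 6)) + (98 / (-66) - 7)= 5073480275 / 123132768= 41.20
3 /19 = 0.16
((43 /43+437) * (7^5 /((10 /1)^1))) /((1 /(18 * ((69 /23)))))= 198759582 /5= 39751916.40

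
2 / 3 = 0.67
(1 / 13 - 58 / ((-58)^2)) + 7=5323 / 754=7.06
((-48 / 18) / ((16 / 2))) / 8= -1 / 24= -0.04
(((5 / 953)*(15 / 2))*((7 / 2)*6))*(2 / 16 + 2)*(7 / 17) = 11025 / 15248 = 0.72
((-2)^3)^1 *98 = -784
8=8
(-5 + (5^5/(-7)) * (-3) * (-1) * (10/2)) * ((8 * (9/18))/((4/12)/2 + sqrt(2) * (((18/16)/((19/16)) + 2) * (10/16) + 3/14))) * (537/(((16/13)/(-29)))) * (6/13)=-16614430826490/5368073 + 204994593881730 * sqrt(2)/5368073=50910578.91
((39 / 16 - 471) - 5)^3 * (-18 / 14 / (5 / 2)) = 3915023481297 / 71680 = 54618073.12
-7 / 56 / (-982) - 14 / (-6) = 54995 / 23568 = 2.33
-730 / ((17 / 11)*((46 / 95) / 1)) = -381425 / 391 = -975.51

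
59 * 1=59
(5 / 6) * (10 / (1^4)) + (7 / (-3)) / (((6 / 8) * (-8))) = 157 / 18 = 8.72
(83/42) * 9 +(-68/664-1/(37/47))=352831/21497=16.41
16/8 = 2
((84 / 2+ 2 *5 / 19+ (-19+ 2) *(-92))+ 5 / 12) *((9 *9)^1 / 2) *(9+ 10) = 9892341 / 8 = 1236542.62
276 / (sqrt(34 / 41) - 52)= -294216 / 55415 - 138*sqrt(1394) / 55415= -5.40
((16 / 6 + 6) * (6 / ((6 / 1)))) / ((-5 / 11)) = -286 / 15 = -19.07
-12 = -12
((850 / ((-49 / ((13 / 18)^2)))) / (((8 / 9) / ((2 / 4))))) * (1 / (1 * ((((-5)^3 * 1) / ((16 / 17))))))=0.04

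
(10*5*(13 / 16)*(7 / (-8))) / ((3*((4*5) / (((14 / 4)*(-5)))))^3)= 0.88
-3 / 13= -0.23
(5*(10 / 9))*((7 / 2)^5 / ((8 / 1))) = 420175 / 1152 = 364.74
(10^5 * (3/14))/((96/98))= 21875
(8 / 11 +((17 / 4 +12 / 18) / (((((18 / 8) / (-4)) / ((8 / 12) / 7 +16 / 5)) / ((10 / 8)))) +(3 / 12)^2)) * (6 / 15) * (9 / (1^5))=-3514051 / 27720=-126.77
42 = 42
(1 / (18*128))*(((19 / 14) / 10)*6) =19 / 53760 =0.00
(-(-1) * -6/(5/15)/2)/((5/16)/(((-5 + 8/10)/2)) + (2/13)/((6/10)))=-19656/235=-83.64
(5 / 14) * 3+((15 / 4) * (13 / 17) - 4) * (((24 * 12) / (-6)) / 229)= 71331 / 54502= 1.31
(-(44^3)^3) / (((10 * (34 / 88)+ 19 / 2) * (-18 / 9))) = 23127007600695.73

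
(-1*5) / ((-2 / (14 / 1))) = 35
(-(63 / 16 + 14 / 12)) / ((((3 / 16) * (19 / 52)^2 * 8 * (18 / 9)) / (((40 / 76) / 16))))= -207025 / 493848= -0.42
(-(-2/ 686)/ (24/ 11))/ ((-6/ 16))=-0.00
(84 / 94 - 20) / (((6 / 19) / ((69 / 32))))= -196213 / 1504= -130.46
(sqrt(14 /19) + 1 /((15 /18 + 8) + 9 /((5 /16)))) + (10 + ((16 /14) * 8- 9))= sqrt(266) /19 + 80369 /7903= 11.03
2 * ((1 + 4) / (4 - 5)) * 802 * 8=-64160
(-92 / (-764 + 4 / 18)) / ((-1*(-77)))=0.00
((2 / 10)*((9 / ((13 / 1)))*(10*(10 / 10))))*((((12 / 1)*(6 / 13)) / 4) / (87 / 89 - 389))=-14418 / 2918123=-0.00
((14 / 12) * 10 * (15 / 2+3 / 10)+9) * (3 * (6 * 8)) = 14400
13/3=4.33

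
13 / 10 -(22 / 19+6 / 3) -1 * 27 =-5483 / 190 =-28.86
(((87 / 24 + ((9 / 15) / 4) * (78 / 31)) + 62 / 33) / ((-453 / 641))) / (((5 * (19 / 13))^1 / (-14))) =14037880129 / 880496100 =15.94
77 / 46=1.67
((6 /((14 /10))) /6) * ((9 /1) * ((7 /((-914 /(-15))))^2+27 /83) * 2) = 1056184515 /242682538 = 4.35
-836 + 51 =-785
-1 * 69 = -69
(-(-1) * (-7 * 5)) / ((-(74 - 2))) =35 / 72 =0.49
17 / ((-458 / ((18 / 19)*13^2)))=-25857 / 4351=-5.94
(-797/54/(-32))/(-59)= -797/101952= -0.01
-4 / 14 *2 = -4 / 7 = -0.57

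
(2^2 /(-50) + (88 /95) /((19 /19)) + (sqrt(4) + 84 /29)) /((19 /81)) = 6407748 /261725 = 24.48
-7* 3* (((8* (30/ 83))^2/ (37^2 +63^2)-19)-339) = 138230914038/ 18386741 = 7517.97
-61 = -61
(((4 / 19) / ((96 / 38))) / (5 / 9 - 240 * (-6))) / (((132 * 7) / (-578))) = -289 / 7986440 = -0.00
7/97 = 0.07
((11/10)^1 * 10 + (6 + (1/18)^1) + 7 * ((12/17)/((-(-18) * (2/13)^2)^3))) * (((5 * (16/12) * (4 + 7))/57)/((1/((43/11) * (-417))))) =-1279260149075/7534944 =-169776.99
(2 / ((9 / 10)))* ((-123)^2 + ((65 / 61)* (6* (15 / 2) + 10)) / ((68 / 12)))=104663320 / 3111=33642.98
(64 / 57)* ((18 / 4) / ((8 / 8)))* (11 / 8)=132 / 19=6.95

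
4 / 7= 0.57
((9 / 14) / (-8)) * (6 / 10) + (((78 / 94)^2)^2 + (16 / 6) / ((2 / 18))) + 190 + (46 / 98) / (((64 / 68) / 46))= 4540442938621 / 19128349520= 237.37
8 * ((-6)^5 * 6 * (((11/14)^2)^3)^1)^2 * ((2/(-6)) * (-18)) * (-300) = -24017609015322983438400/13841287201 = -1735214988790.04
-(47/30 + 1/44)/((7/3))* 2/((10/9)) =-9441/7700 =-1.23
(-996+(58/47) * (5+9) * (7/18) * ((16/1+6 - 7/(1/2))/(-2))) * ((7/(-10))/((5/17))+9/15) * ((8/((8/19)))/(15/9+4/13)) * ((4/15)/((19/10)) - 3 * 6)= -312926.86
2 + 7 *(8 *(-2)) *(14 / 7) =-222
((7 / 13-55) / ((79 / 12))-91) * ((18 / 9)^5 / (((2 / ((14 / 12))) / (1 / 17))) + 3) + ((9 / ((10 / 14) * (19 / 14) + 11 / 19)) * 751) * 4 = 858426919591 / 50334297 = 17054.51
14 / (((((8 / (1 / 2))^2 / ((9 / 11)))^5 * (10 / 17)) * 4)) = 7026831 / 3541548943299051520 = 0.00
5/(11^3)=5/1331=0.00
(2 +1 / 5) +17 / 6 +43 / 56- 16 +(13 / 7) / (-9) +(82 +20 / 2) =205619 / 2520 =81.59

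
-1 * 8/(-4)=2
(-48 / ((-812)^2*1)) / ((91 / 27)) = -81 / 3750019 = -0.00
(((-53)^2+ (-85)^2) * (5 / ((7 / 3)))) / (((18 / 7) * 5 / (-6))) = -10034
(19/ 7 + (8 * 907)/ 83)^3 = 143622619359409/ 196122941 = 732309.13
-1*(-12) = 12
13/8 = 1.62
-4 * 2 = -8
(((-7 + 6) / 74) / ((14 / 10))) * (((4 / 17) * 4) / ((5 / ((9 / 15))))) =-24 / 22015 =-0.00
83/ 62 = 1.34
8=8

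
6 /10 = 3 /5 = 0.60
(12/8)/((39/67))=67/26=2.58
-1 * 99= -99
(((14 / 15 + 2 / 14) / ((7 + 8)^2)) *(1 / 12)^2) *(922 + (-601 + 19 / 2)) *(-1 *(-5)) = 74693 / 1360800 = 0.05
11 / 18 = 0.61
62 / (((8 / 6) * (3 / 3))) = 46.50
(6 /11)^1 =6 /11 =0.55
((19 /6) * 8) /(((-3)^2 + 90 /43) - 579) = -817 /18315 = -0.04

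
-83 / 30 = -2.77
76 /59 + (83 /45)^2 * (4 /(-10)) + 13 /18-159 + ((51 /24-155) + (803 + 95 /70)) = 16496735113 /33453000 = 493.13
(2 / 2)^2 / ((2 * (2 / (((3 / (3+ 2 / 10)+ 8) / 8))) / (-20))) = -715 / 128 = -5.59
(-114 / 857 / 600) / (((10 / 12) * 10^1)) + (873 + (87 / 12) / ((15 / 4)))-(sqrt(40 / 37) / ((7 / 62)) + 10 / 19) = 106784767751 / 122122500-124 * sqrt(370) / 259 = 865.20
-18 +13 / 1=-5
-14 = -14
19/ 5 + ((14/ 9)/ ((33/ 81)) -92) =-4641/ 55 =-84.38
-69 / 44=-1.57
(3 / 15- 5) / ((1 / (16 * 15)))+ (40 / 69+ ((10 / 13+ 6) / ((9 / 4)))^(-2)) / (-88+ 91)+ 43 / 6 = -29356931171 / 25648128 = -1144.60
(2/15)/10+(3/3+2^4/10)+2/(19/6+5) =2.86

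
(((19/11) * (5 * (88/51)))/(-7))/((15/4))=-608/1071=-0.57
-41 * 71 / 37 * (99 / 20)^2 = -1927.75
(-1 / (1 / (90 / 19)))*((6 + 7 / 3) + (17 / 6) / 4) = -3255 / 76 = -42.83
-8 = -8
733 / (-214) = -3.43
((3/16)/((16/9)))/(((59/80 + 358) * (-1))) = -135/459184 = -0.00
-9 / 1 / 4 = -9 / 4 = -2.25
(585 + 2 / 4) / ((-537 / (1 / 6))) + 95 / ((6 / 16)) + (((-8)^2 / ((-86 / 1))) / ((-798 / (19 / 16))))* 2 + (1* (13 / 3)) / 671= 329488397779 / 1301501124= 253.16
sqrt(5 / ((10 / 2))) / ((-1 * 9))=-1 / 9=-0.11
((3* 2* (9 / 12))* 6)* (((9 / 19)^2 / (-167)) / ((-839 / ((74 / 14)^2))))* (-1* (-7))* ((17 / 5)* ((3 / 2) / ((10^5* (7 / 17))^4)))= 12753168352713 / 850111387951000000000000000000000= 0.00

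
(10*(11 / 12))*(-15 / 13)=-275 / 26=-10.58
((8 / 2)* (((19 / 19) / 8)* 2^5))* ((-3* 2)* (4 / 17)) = -384 / 17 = -22.59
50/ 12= 4.17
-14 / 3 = -4.67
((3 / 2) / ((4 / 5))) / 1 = 15 / 8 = 1.88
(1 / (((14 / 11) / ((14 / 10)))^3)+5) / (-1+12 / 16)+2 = -23.32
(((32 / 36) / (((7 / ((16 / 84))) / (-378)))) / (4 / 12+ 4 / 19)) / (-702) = 608 / 25389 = 0.02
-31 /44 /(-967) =31 /42548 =0.00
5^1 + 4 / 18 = 47 / 9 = 5.22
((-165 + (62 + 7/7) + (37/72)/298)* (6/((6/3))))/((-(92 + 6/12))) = 437695/132312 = 3.31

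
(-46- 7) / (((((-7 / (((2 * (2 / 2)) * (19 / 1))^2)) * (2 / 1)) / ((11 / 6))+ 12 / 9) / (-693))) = 437552577 / 15821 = 27656.44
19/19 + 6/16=1.38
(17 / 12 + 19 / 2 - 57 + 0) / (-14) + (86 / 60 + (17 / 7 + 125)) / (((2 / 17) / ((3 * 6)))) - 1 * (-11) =16573337 / 840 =19730.16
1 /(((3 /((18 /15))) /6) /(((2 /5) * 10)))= 9.60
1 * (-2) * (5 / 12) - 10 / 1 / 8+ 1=-13 / 12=-1.08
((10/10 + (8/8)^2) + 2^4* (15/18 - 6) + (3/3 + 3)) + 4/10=-76.27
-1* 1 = -1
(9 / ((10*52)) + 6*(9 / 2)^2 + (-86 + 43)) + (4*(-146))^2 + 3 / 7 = 1241731203 / 3640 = 341134.95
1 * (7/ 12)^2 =49/ 144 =0.34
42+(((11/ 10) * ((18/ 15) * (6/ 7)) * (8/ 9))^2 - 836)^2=653942231088826/ 937890625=697247.86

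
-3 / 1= -3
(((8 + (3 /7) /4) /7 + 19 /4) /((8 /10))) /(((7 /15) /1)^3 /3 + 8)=29311875 /31886456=0.92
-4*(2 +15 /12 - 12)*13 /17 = 455 /17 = 26.76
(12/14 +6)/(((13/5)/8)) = 1920/91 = 21.10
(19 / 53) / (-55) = -19 / 2915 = -0.01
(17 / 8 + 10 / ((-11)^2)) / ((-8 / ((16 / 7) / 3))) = -2137 / 10164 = -0.21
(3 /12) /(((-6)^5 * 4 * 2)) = -1 /248832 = -0.00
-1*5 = -5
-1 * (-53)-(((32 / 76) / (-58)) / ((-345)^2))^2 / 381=86852119906715720609 / 1638719243522938125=53.00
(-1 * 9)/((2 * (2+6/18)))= -27/14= -1.93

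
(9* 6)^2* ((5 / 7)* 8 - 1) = 96228 / 7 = 13746.86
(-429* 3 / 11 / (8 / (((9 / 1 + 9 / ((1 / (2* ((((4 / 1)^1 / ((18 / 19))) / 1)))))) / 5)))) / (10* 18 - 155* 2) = 153 / 80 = 1.91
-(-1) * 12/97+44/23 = 4544/2231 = 2.04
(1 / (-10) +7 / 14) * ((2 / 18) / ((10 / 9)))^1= 1 / 25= 0.04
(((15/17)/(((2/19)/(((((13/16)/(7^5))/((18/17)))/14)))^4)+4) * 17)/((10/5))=7648046762357196179952362703532901/224942551834035181717588115718144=34.00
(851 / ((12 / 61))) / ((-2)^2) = 51911 / 48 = 1081.48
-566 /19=-29.79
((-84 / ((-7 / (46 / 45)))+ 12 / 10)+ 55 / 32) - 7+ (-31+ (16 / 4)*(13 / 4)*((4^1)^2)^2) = 1586489 / 480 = 3305.19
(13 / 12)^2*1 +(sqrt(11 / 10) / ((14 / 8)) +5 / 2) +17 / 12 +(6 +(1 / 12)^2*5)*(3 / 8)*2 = 2*sqrt(110) / 35 +5539 / 576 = 10.22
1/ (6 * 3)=1/ 18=0.06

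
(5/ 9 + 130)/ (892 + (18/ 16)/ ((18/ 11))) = 18800/ 128547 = 0.15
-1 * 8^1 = -8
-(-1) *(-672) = -672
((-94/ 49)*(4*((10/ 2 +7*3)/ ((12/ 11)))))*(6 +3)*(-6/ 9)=1097.31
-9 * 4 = -36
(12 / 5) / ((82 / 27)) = 162 / 205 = 0.79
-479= -479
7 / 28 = 1 / 4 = 0.25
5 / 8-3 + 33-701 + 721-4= 373 / 8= 46.62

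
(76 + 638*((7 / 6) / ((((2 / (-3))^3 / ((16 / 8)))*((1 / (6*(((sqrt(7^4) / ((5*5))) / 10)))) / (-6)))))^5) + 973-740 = 337960817563.06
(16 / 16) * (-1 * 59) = -59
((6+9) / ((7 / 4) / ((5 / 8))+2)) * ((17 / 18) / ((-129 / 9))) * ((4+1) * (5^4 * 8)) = -1328125 / 258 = -5147.77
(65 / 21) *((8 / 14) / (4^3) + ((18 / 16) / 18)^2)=1495 / 37632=0.04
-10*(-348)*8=27840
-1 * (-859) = 859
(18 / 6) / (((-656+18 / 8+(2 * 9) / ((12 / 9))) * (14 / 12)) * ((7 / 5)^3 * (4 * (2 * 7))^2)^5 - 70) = -274658203125 / 3226773649645775139302066562160042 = -0.00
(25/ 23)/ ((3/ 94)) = 34.06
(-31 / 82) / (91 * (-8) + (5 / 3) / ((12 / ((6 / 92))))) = 8556 / 16475891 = 0.00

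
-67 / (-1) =67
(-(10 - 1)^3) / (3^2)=-81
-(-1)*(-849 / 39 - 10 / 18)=-2612 / 117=-22.32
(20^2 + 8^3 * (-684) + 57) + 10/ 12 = -349750.17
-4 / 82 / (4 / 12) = -6 / 41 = -0.15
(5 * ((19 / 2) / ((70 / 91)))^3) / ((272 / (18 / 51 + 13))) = 462.36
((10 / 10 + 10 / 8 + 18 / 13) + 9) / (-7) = -657 / 364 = -1.80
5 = 5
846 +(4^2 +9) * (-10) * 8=-1154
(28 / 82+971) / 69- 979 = -909922 / 943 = -964.92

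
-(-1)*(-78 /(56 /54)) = -1053 /14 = -75.21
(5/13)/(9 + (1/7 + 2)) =35/1014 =0.03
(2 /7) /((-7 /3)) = -6 /49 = -0.12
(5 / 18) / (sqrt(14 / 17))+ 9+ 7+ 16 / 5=5 * sqrt(238) / 252+ 96 / 5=19.51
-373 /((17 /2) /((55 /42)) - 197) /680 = 4103 /1425008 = 0.00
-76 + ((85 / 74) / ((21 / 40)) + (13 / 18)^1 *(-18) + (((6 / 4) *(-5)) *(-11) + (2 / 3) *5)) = -507 / 518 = -0.98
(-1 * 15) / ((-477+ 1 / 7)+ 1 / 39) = 819 / 26035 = 0.03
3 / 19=0.16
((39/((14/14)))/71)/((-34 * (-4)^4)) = -39/617984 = -0.00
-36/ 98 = -18/ 49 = -0.37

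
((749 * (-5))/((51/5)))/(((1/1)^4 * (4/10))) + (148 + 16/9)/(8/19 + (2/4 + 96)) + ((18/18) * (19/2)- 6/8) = -2045719553/2253996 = -907.60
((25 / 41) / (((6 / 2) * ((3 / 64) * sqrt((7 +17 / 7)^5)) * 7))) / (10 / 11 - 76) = -100 * sqrt(462) / 71125857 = -0.00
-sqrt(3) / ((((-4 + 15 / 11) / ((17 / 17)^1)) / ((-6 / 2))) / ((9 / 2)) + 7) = -297*sqrt(3) / 2137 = -0.24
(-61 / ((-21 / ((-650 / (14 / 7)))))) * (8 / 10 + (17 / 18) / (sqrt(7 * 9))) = -15860 / 21 - 337025 * sqrt(7) / 7938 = -867.57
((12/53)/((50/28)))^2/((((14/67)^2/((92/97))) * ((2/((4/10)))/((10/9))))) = 13215616/170295625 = 0.08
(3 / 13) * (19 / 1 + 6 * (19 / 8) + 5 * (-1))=339 / 52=6.52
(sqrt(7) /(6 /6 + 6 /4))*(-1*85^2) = -7646.22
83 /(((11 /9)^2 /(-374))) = -228582 /11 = -20780.18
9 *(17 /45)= 17 /5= 3.40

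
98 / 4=49 / 2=24.50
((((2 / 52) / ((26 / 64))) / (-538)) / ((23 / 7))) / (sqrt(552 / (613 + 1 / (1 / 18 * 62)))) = -196 * sqrt(414966) / 2236544817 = -0.00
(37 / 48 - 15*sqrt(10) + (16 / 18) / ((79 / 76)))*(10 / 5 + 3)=92485 / 11376 - 75*sqrt(10)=-229.04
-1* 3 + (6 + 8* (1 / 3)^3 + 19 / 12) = 4.88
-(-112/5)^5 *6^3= 3806658035712/3125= 1218130571.43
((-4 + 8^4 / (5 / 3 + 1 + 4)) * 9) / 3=1831.20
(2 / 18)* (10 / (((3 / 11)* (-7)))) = -110 / 189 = -0.58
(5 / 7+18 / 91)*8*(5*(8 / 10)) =2656 / 91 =29.19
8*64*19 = 9728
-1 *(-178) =178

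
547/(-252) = -547/252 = -2.17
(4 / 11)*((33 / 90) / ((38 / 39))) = 13 / 95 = 0.14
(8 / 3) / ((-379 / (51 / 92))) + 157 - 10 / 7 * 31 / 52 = 156.14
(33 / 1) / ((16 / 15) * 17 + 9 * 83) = 495 / 11477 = 0.04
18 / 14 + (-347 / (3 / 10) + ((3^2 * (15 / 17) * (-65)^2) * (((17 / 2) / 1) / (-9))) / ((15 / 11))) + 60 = -1021981 / 42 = -24332.88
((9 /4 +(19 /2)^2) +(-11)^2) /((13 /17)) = 7259 /26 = 279.19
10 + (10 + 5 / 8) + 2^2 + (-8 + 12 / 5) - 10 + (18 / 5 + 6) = 149 / 8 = 18.62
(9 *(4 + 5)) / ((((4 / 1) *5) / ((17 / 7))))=9.84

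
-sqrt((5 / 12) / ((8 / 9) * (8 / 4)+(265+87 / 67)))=-sqrt(6498330) / 64660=-0.04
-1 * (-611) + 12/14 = 4283/7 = 611.86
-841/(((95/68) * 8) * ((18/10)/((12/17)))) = -1682/57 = -29.51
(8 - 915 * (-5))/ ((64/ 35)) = 160405/ 64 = 2506.33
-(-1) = 1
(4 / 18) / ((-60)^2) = 1 / 16200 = 0.00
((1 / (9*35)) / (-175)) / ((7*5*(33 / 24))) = -8 / 21223125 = -0.00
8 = 8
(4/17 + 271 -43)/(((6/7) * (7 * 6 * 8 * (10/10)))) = 485/612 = 0.79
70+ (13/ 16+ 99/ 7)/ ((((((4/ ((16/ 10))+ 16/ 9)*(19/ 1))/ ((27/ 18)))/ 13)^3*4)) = 98271877749845/ 1402849211456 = 70.05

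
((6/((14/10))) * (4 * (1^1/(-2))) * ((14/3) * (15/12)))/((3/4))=-200/3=-66.67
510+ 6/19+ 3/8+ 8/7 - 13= 530759/1064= 498.83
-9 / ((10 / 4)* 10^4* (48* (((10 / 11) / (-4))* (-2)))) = -0.00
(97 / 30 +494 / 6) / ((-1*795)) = -2567 / 23850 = -0.11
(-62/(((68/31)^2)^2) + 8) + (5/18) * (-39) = -176758301/32072064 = -5.51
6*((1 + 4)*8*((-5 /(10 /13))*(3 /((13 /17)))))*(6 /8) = -4590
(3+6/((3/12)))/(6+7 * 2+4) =9/8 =1.12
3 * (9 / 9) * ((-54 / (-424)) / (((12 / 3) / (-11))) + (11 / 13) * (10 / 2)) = 128337 / 11024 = 11.64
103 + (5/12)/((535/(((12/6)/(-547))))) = 36170921/351174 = 103.00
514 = 514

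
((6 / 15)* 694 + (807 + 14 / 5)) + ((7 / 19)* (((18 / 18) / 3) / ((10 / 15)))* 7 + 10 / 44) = 1137918 / 1045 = 1088.92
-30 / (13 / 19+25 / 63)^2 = -21492135 / 837218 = -25.67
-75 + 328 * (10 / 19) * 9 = 28095 / 19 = 1478.68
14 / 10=7 / 5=1.40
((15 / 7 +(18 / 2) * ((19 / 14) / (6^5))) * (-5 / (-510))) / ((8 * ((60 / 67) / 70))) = 1737913 / 8460288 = 0.21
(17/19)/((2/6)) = 51/19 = 2.68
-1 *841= -841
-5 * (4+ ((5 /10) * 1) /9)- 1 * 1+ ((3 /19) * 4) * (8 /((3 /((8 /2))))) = -4973 /342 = -14.54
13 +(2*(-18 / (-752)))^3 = 86381465 / 6644672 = 13.00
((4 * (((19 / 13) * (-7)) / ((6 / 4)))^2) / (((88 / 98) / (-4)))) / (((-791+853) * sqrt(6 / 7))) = -3467044 * sqrt(42) / 1555983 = -14.44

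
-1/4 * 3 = -3/4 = -0.75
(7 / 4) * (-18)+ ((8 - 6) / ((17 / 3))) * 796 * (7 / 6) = 10073 / 34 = 296.26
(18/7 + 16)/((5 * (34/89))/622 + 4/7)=32.33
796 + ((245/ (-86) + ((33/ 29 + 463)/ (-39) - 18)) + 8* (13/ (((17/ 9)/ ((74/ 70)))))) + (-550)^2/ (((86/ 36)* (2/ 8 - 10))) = -704087499553/ 57873270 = -12166.02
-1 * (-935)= 935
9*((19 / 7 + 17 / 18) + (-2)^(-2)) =985 / 28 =35.18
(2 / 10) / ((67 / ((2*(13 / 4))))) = 13 / 670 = 0.02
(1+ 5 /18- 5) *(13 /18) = -871 /324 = -2.69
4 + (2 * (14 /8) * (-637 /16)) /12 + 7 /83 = -239921 /31872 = -7.53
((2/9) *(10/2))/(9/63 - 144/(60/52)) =-350/39267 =-0.01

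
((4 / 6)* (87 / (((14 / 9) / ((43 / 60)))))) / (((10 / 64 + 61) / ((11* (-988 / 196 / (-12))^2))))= 44045287 / 51933630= 0.85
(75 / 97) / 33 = 25 / 1067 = 0.02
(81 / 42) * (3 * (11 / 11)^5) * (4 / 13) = 1.78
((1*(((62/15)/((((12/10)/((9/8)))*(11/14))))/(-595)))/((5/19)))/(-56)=589/1047200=0.00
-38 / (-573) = 38 / 573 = 0.07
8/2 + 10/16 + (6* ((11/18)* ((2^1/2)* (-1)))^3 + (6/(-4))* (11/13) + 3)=126017/25272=4.99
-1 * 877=-877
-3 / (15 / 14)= -14 / 5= -2.80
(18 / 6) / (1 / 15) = 45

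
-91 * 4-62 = -426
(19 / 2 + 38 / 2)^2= 3249 / 4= 812.25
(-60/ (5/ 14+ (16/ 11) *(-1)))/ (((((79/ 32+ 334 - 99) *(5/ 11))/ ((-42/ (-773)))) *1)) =9106944/ 330903521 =0.03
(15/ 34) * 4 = 30/ 17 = 1.76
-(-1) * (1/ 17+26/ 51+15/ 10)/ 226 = 211/ 23052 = 0.01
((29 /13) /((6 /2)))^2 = 841 /1521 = 0.55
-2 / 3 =-0.67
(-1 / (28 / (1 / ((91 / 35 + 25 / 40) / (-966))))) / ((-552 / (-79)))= 395 / 258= 1.53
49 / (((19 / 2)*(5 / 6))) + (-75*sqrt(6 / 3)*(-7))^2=52369338 / 95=551256.19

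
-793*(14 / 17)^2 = -155428 / 289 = -537.81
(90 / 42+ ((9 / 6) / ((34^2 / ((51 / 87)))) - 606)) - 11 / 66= -50027605 / 82824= -604.02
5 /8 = 0.62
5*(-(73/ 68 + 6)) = -2405/ 68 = -35.37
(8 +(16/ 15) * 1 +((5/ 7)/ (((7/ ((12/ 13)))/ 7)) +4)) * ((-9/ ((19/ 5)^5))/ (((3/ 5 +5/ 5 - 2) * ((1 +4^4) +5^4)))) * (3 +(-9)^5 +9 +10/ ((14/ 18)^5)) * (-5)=24191990752062500/ 185564833886887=130.37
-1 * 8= -8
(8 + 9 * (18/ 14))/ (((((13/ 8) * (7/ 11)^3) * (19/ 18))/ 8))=210063744/ 593047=354.21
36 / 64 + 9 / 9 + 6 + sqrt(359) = 121 / 16 + sqrt(359) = 26.51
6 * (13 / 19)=78 / 19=4.11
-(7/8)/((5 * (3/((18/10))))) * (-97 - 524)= 13041/200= 65.20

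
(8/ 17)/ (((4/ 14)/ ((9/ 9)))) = 28/ 17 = 1.65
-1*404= -404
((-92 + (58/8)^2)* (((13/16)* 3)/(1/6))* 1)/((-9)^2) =-8203/1152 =-7.12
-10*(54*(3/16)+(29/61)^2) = -1540645/14884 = -103.51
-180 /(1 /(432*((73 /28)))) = -1419120 /7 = -202731.43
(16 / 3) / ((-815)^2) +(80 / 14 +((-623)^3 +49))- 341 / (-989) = -3335760370716160957 / 13795289025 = -241804311.94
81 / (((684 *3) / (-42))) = -63 / 38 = -1.66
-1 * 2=-2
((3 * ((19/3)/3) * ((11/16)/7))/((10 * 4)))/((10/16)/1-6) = -209/72240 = -0.00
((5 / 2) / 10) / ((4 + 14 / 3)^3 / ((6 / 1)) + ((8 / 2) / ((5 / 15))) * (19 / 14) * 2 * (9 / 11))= 6237 / 3371552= 0.00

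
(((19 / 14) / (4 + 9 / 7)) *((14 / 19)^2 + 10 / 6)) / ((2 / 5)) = 11965 / 8436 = 1.42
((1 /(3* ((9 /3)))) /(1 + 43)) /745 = 1 /295020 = 0.00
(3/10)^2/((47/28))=63/1175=0.05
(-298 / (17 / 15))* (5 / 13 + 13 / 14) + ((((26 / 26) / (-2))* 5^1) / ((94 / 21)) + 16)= -95932079 / 290836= -329.85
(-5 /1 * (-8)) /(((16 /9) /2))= 45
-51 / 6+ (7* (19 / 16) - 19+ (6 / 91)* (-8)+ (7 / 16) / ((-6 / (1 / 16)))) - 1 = -2896093 / 139776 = -20.72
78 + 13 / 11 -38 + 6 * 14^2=13389 / 11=1217.18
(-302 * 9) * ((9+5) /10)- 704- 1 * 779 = -26441 /5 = -5288.20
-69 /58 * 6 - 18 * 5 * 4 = -367.14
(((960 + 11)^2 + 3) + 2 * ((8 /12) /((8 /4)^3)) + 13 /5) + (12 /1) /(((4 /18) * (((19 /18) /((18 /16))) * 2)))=1074878119 /1140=942875.54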